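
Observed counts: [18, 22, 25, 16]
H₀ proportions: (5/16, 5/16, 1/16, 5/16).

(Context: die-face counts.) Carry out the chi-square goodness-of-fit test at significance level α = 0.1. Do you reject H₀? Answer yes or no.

reject H₀: yes

n = 81; E_i = n·p_i = [25.31, 25.31, 5.06, 25.31]
χ² = (18−25.31)²/25.31 + (22−25.31)²/25.31 + (25−5.06)²/5.06 + (16−25.31)²/25.31 = 84.4914
df = 3
p-value (upper-tail) = 0.00000
At α=0.1: p < α → reject H₀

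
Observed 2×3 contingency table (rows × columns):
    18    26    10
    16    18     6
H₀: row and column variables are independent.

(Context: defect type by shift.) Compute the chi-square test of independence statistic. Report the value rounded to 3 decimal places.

Row totals [54, 40], col totals [34, 44, 16], n=94
χ² = (18−19.53)²/19.53 + (26−25.28)²/25.28 + (10−9.19)²/9.19 + (16−14.47)²/14.47 + (18−18.72)²/18.72 + (6−6.81)²/6.81 = 0.4981
df = 2

test statistic = 0.498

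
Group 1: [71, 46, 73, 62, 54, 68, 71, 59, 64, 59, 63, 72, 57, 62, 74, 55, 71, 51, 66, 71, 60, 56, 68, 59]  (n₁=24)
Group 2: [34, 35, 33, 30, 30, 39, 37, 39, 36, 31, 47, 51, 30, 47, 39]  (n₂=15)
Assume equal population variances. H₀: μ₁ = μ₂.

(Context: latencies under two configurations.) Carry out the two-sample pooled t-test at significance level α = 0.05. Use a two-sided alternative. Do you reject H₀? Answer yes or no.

reject H₀: yes

x̄₁=63.000, s₁=7.633, n₁=24
x̄₂=37.200, s₂=6.657, n₂=15
s_p² = [23·7.633² + 14·6.657²]/37 = 52.9838
SE = √(s_p²·(1/24+1/15)) = 2.3958
t = (63.000−37.200)/2.3958 = 10.7688
df = 37
p-value (two-sided) = 0.00000
At α=0.05: p < α → reject H₀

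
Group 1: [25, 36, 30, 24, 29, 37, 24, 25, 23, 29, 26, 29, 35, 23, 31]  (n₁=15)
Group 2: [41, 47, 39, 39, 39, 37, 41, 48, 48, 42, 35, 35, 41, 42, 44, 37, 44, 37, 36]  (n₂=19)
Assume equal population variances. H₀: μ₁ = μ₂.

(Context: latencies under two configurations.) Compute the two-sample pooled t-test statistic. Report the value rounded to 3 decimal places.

test statistic = -8.045

x̄₁=28.400, s₁=4.718, n₁=15
x̄₂=40.632, s₂=4.139, n₂=19
s_p² = [14·4.718² + 18·4.139²]/32 = 19.3757
SE = √(s_p²·(1/15+1/19)) = 1.5204
t = (28.400−40.632)/1.5204 = -8.0452
df = 32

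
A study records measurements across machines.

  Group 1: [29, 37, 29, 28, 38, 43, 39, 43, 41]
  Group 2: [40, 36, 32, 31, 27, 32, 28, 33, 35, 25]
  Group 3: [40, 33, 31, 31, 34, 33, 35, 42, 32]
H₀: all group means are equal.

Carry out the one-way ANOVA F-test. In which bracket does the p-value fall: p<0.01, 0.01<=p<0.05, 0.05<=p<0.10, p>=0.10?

Group means [36.33, 31.90, 34.56], grand mean 34.179
SSB = Σnᵢ(x̄ᵢ−x̄)² = 94.985; SSW = ΣΣ(x−x̄ᵢ)² = 601.122
MSB = 94.985/2 = 47.4925; MSW = 601.122/25 = 24.0449
F = MSB/MSW = 1.9752
df = (2, 25)
p-value (upper-tail) = 0.15980
→ bracket: p>=0.10

p-value bracket: p>=0.10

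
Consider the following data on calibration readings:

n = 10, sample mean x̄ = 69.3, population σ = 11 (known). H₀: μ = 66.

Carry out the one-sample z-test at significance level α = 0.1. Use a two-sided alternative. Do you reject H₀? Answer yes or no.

reject H₀: no

SE = σ/√n = 11/√10 = 3.4785
z = (x̄−μ₀)/SE = (69.3−66)/3.4785 = 0.9487
p-value (two-sided) = 0.34278
At α=0.1: p ≥ α → fail to reject H₀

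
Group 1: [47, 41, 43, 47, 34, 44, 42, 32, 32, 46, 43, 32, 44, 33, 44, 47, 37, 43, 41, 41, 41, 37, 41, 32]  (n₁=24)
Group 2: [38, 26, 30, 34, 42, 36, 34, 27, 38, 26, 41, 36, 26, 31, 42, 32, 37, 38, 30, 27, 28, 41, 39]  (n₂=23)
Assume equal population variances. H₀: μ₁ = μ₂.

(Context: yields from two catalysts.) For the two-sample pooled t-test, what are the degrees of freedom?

degrees of freedom = 45

df = n₁ + n₂ − 2 = 24 + 23 − 2 = 45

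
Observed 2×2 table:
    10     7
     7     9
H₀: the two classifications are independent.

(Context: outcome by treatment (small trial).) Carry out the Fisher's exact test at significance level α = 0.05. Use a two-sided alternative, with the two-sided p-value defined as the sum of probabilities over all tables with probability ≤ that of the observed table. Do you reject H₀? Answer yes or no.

reject H₀: no

Margins: r₁=17, r₂=16, c₁=17, c₂=16, n=33
p_obs = C(17,10)·C(16,7)/C(33,17); sum pmf over tables with pmf ≤ p_obs
p-value (two-sided) = 0.49351
At α=0.05: p ≥ α → fail to reject H₀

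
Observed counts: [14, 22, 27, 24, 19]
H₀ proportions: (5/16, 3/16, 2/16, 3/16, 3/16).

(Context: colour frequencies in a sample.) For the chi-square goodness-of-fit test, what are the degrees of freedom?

degrees of freedom = 4

df = k − 1 = 5 − 1 = 4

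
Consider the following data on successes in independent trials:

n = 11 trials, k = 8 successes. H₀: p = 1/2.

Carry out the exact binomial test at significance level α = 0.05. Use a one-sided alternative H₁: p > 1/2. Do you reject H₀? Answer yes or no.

Exact binomial: n=11, k=8, p₀=1/2=0.5000
P(X≥8) from Σ C(n,i)·p₀^i·(1−p₀)^(n−i)
p-value (one-sided, H₁ greater) = 0.11328
At α=0.05: p ≥ α → fail to reject H₀

reject H₀: no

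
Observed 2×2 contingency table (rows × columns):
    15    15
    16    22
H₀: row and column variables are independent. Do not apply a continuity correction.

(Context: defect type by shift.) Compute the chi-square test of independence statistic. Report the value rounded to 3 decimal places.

test statistic = 0.421

Row totals [30, 38], col totals [31, 37], n=68
χ² = (15−13.68)²/13.68 + (15−16.32)²/16.32 + (16−17.32)²/17.32 + (22−20.68)²/20.68 = 0.4212
df = 1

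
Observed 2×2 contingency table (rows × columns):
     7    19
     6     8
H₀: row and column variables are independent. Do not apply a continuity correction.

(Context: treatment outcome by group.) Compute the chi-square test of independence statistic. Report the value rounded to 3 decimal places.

test statistic = 1.053

Row totals [26, 14], col totals [13, 27], n=40
χ² = (7−8.45)²/8.45 + (19−17.55)²/17.55 + (6−4.55)²/4.55 + (8−9.45)²/9.45 = 1.0532
df = 1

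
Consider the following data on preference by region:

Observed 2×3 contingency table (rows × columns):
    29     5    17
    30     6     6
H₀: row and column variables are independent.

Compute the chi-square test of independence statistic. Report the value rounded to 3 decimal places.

Row totals [51, 42], col totals [59, 11, 23], n=93
χ² = (29−32.35)²/32.35 + (5−6.03)²/6.03 + (17−12.61)²/12.61 + (30−26.65)²/26.65 + (6−4.97)²/4.97 + (6−10.39)²/10.39 = 4.5403
df = 2

test statistic = 4.540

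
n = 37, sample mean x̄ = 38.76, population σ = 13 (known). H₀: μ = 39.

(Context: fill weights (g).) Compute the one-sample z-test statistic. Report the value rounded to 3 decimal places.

test statistic = -0.112

SE = σ/√n = 13/√37 = 2.1372
z = (x̄−μ₀)/SE = (38.76−39)/2.1372 = -0.1123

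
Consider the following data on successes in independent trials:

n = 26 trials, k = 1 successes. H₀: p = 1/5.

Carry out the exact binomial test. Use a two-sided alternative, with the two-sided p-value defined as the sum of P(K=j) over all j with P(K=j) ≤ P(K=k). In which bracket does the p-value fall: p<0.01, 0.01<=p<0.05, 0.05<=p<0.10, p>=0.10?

Exact binomial: n=26, k=1, p₀=1/5=0.2000
P(X=j) = C(n,j)·p₀^j·(1−p₀)^(n−j); p = Σ P(X=j) over j with P(X=j) ≤ P(X=1)
p-value (two-sided) = 0.04589
→ bracket: 0.01<=p<0.05

p-value bracket: 0.01<=p<0.05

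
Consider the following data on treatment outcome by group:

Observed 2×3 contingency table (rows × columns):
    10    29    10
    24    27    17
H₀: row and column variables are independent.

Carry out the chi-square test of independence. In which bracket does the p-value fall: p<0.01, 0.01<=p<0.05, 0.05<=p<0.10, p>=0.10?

p-value bracket: 0.05<=p<0.10

Row totals [49, 68], col totals [34, 56, 27], n=117
χ² = (10−14.24)²/14.24 + (29−23.45)²/23.45 + (10−11.31)²/11.31 + (24−19.76)²/19.76 + (27−32.55)²/32.55 + (17−15.69)²/15.69 = 4.6891
df = 2
p-value (upper-tail) = 0.09589
→ bracket: 0.05<=p<0.10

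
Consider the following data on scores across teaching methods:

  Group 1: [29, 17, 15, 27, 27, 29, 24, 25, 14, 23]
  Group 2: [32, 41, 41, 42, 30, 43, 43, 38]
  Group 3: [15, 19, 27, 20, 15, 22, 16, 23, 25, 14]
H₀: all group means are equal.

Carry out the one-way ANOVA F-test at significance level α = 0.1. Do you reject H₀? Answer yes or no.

Group means [23.00, 38.75, 19.60], grand mean 26.286
SSB = Σnᵢ(x̄ᵢ−x̄)² = 1797.814; SSW = ΣΣ(x−x̄ᵢ)² = 657.900
MSB = 1797.814/2 = 898.9071; MSW = 657.900/25 = 26.3160
F = MSB/MSW = 34.1582
df = (2, 25)
p-value (upper-tail) = 0.00000
At α=0.1: p < α → reject H₀

reject H₀: yes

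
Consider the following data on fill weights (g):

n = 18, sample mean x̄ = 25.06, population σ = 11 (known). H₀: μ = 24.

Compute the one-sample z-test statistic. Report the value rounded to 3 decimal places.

SE = σ/√n = 11/√18 = 2.5927
z = (x̄−μ₀)/SE = (25.06−24)/2.5927 = 0.4088

test statistic = 0.409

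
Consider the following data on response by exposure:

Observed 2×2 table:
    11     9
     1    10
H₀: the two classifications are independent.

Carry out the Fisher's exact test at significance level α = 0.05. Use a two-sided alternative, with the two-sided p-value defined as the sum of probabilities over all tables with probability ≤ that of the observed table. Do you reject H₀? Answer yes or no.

Margins: r₁=20, r₂=11, c₁=12, c₂=19, n=31
p_obs = C(20,11)·C(11,1)/C(31,12); sum pmf over tables with pmf ≤ p_obs
p-value (two-sided) = 0.02011
At α=0.05: p < α → reject H₀

reject H₀: yes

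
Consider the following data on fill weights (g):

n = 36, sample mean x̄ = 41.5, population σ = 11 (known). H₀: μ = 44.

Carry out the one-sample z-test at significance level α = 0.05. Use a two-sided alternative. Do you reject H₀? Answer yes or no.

SE = σ/√n = 11/√36 = 1.8333
z = (x̄−μ₀)/SE = (41.5−44)/1.8333 = -1.3636
p-value (two-sided) = 0.17268
At α=0.05: p ≥ α → fail to reject H₀

reject H₀: no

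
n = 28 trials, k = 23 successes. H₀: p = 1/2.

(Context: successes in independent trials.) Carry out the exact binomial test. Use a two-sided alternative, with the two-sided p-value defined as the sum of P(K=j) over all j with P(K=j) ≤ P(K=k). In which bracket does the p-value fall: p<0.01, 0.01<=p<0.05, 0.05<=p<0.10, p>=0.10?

p-value bracket: p<0.01

Exact binomial: n=28, k=23, p₀=1/2=0.5000
P(X=j) = C(n,j)·p₀^j·(1−p₀)^(n−j); p = Σ P(X=j) over j with P(X=j) ≤ P(X=23)
p-value (two-sided) = 0.00091
→ bracket: p<0.01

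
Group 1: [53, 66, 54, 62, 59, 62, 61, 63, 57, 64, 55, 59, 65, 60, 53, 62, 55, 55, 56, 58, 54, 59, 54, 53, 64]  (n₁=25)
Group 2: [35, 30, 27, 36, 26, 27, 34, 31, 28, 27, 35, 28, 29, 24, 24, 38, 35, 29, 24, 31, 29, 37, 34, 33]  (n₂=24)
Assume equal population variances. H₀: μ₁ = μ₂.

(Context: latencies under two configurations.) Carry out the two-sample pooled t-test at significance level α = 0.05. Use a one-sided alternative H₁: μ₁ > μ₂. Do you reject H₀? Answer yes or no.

reject H₀: yes

x̄₁=58.520, s₁=4.194, n₁=25
x̄₂=30.458, s₂=4.293, n₂=24
s_p² = [24·4.194² + 23·4.293²]/47 = 18.0042
SE = √(s_p²·(1/25+1/24)) = 1.2126
t = (58.520−30.458)/1.2126 = 23.1422
df = 47
p-value (one-sided, H₁ greater) = 0.00000
At α=0.05: p < α → reject H₀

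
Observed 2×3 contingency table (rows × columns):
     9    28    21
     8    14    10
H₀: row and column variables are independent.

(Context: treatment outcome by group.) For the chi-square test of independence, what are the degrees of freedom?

degrees of freedom = 2

df = (r−1)(c−1) = (2−1)·(3−1) = 2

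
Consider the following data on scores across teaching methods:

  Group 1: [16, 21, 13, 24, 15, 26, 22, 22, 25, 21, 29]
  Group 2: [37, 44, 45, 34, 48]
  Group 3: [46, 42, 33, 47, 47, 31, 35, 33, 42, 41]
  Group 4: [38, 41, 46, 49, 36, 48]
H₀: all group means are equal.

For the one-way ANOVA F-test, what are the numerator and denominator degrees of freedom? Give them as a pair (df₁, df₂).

degrees of freedom = [3, 28]

k = 4 groups, N = 32 total
df = (k−1, N−k) = (4−1, 32−4) = (3, 28)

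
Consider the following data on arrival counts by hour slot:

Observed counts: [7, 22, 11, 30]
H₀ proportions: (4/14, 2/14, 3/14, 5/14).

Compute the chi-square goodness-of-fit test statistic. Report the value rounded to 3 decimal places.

test statistic = 24.917

n = 70; E_i = n·p_i = [20.00, 10.00, 15.00, 25.00]
χ² = (7−20.00)²/20.00 + (22−10.00)²/10.00 + (11−15.00)²/15.00 + (30−25.00)²/25.00 = 24.9167
df = 3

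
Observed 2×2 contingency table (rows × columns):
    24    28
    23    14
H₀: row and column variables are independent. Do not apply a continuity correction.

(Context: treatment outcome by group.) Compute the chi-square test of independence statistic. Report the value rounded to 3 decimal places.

Row totals [52, 37], col totals [47, 42], n=89
χ² = (24−27.46)²/27.46 + (28−24.54)²/24.54 + (23−19.54)²/19.54 + (14−17.46)²/17.46 = 2.2230
df = 1

test statistic = 2.223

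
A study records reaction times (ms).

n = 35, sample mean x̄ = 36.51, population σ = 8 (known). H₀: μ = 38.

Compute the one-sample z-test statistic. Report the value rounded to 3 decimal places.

SE = σ/√n = 8/√35 = 1.3522
z = (x̄−μ₀)/SE = (36.51−38)/1.3522 = -1.1019

test statistic = -1.102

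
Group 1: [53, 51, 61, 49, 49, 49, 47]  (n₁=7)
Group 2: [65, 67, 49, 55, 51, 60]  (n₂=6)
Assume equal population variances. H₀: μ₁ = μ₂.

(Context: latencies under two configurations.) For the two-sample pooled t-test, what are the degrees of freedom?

degrees of freedom = 11

df = n₁ + n₂ − 2 = 7 + 6 − 2 = 11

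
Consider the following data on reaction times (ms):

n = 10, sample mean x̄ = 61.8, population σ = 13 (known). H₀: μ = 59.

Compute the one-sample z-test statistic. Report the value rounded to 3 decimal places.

test statistic = 0.681

SE = σ/√n = 13/√10 = 4.1110
z = (x̄−μ₀)/SE = (61.8−59)/4.1110 = 0.6811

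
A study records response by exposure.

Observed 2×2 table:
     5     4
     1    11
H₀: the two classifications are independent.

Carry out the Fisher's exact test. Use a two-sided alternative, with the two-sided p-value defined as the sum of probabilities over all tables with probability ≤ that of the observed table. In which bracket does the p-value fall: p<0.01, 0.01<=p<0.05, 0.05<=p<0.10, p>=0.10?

Margins: r₁=9, r₂=12, c₁=6, c₂=15, n=21
p_obs = C(9,5)·C(12,1)/C(21,6); sum pmf over tables with pmf ≤ p_obs
p-value (two-sided) = 0.04644
→ bracket: 0.01<=p<0.05

p-value bracket: 0.01<=p<0.05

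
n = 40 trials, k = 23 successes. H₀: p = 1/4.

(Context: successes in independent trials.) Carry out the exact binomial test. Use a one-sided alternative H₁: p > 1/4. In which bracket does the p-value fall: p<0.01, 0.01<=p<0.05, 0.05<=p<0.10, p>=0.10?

p-value bracket: p<0.01

Exact binomial: n=40, k=23, p₀=1/4=0.2500
P(X≥23) from Σ C(n,i)·p₀^i·(1−p₀)^(n−i)
p-value (one-sided, H₁ greater) = 0.00001
→ bracket: p<0.01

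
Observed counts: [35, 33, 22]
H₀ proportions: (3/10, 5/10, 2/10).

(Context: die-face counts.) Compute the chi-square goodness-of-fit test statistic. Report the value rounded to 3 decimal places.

n = 90; E_i = n·p_i = [27.00, 45.00, 18.00]
χ² = (35−27.00)²/27.00 + (33−45.00)²/45.00 + (22−18.00)²/18.00 = 6.4593
df = 2

test statistic = 6.459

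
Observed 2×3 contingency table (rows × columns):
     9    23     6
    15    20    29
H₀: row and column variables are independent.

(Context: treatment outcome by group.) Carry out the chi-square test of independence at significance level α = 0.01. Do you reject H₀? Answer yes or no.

reject H₀: yes

Row totals [38, 64], col totals [24, 43, 35], n=102
χ² = (9−8.94)²/8.94 + (23−16.02)²/16.02 + (6−13.04)²/13.04 + (15−15.06)²/15.06 + (20−26.98)²/26.98 + (29−21.96)²/21.96 = 10.9047
df = 2
p-value (upper-tail) = 0.00429
At α=0.01: p < α → reject H₀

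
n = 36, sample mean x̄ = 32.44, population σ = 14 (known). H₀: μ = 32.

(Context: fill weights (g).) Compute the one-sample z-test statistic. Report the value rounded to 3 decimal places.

test statistic = 0.189

SE = σ/√n = 14/√36 = 2.3333
z = (x̄−μ₀)/SE = (32.44−32)/2.3333 = 0.1886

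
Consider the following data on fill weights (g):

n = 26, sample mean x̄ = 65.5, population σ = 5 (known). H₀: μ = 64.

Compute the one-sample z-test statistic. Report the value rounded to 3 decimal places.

test statistic = 1.530

SE = σ/√n = 5/√26 = 0.9806
z = (x̄−μ₀)/SE = (65.5−64)/0.9806 = 1.5297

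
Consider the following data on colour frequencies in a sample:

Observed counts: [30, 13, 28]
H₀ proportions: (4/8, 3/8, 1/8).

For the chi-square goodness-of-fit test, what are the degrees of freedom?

df = k − 1 = 3 − 1 = 2

degrees of freedom = 2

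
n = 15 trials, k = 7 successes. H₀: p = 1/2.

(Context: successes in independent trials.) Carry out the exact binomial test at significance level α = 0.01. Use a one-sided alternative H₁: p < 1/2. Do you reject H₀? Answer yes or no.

reject H₀: no

Exact binomial: n=15, k=7, p₀=1/2=0.5000
P(X≤7) from Σ C(n,i)·p₀^i·(1−p₀)^(n−i)
p-value (one-sided, H₁ less) = 0.50000
At α=0.01: p ≥ α → fail to reject H₀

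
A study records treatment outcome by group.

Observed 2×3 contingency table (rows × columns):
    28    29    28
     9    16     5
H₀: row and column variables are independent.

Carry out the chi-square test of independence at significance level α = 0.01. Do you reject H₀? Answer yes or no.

Row totals [85, 30], col totals [37, 45, 33], n=115
χ² = (28−27.35)²/27.35 + (29−33.26)²/33.26 + (28−24.39)²/24.39 + (9−9.65)²/9.65 + (16−11.74)²/11.74 + (5−8.61)²/8.61 = 4.1986
df = 2
p-value (upper-tail) = 0.12254
At α=0.01: p ≥ α → fail to reject H₀

reject H₀: no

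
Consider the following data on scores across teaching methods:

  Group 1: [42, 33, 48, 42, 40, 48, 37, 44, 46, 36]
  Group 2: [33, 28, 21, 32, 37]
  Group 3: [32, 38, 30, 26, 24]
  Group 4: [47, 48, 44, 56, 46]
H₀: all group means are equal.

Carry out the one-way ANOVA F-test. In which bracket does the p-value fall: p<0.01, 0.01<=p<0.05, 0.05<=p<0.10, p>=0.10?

p-value bracket: p<0.01

Group means [41.60, 30.20, 30.00, 48.20], grand mean 38.320
SSB = Σnᵢ(x̄ᵢ−x̄)² = 1271.440; SSW = ΣΣ(x−x̄ᵢ)² = 588.000
MSB = 1271.440/3 = 423.8133; MSW = 588.000/21 = 28.0000
F = MSB/MSW = 15.1362
df = (3, 21)
p-value (upper-tail) = 0.00002
→ bracket: p<0.01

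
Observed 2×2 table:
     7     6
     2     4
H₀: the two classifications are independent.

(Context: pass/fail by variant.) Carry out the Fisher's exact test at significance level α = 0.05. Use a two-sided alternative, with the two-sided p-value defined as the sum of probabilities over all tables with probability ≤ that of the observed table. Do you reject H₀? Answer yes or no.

reject H₀: no

Margins: r₁=13, r₂=6, c₁=9, c₂=10, n=19
p_obs = C(13,7)·C(6,2)/C(19,9); sum pmf over tables with pmf ≤ p_obs
p-value (two-sided) = 0.62848
At α=0.05: p ≥ α → fail to reject H₀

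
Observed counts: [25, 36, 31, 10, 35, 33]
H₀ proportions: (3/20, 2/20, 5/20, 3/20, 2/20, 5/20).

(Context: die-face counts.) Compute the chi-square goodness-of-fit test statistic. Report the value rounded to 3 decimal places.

test statistic = 54.961

n = 170; E_i = n·p_i = [25.50, 17.00, 42.50, 25.50, 17.00, 42.50]
χ² = (25−25.50)²/25.50 + (36−17.00)²/17.00 + (31−42.50)²/42.50 + (10−25.50)²/25.50 + (35−17.00)²/17.00 + (33−42.50)²/42.50 = 54.9608
df = 5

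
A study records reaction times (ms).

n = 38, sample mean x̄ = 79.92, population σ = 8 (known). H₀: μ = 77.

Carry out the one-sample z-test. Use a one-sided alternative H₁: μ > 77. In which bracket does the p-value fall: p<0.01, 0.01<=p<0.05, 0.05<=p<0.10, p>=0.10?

SE = σ/√n = 8/√38 = 1.2978
z = (x̄−μ₀)/SE = (79.92−77)/1.2978 = 2.2500
p-value (one-sided, H₁ greater) = 0.01222
→ bracket: 0.01<=p<0.05

p-value bracket: 0.01<=p<0.05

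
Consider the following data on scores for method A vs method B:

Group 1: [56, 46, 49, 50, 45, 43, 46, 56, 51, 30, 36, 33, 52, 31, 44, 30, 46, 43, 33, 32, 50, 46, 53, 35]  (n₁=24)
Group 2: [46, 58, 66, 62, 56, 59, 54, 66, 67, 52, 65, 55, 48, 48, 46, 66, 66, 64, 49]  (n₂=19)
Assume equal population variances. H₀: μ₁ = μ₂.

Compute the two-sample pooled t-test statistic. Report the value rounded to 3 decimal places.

test statistic = -5.718

x̄₁=43.167, s₁=8.530, n₁=24
x̄₂=57.526, s₂=7.705, n₂=19
s_p² = [23·8.530² + 18·7.705²]/41 = 66.8798
SE = √(s_p²·(1/24+1/19)) = 2.5113
t = (43.167−57.526)/2.5113 = -5.7180
df = 41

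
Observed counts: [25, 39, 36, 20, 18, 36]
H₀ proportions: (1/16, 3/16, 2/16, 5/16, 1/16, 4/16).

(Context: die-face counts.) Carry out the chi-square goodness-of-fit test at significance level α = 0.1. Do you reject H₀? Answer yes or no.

n = 174; E_i = n·p_i = [10.88, 32.62, 21.75, 54.38, 10.88, 43.50]
χ² = (25−10.88)²/10.88 + (39−32.62)²/32.62 + (36−21.75)²/21.75 + (20−54.38)²/54.38 + (18−10.88)²/10.88 + (36−43.50)²/43.50 = 56.6207
df = 5
p-value (upper-tail) = 0.00000
At α=0.1: p < α → reject H₀

reject H₀: yes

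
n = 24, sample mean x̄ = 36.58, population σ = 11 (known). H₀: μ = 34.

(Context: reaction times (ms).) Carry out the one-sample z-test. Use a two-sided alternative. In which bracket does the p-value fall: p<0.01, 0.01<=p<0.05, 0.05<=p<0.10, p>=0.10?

p-value bracket: p>=0.10

SE = σ/√n = 11/√24 = 2.2454
z = (x̄−μ₀)/SE = (36.58−34)/2.2454 = 1.1490
p-value (two-sided) = 0.25054
→ bracket: p>=0.10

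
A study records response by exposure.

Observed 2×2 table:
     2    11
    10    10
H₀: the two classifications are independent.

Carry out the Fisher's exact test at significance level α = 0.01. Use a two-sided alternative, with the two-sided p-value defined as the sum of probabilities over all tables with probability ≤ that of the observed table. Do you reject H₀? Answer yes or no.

reject H₀: no

Margins: r₁=13, r₂=20, c₁=12, c₂=21, n=33
p_obs = C(13,2)·C(20,10)/C(33,12); sum pmf over tables with pmf ≤ p_obs
p-value (two-sided) = 0.06715
At α=0.01: p ≥ α → fail to reject H₀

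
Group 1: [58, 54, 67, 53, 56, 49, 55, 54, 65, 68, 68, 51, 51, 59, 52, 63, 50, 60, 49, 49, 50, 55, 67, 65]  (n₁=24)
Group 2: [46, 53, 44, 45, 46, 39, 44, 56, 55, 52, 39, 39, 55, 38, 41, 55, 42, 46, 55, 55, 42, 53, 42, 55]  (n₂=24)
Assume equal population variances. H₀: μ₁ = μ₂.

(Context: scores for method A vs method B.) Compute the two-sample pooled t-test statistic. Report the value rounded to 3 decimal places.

test statistic = 5.034

x̄₁=57.000, s₁=6.757, n₁=24
x̄₂=47.375, s₂=6.486, n₂=24
s_p² = [23·6.757² + 23·6.486²]/46 = 43.8614
SE = √(s_p²·(1/24+1/24)) = 1.9118
t = (57.000−47.375)/1.9118 = 5.0344
df = 46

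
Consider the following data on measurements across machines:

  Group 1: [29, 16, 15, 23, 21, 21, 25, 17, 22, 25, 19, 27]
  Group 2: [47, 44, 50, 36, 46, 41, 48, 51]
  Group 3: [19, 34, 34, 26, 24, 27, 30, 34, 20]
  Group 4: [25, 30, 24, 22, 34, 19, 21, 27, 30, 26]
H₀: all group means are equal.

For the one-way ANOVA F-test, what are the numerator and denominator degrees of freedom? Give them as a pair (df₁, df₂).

k = 4 groups, N = 39 total
df = (k−1, N−k) = (4−1, 39−4) = (3, 35)

degrees of freedom = [3, 35]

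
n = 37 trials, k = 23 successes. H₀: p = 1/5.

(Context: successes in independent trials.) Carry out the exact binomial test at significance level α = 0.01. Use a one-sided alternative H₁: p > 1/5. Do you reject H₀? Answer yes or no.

reject H₀: yes

Exact binomial: n=37, k=23, p₀=1/5=0.2000
P(X≥23) from Σ C(n,i)·p₀^i·(1−p₀)^(n−i)
p-value (one-sided, H₁ greater) = 0.00000
At α=0.01: p < α → reject H₀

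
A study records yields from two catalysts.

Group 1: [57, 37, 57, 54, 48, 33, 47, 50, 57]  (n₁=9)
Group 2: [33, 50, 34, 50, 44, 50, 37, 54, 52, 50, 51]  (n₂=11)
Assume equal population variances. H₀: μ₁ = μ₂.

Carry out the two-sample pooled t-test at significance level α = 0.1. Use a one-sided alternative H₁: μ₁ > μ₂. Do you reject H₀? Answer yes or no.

reject H₀: no

x̄₁=48.889, s₁=8.824, n₁=9
x̄₂=45.909, s₂=7.661, n₂=11
s_p² = [8·8.824² + 10·7.661²]/18 = 67.2110
SE = √(s_p²·(1/9+1/11)) = 3.6848
t = (48.889−45.909)/3.6848 = 0.8087
df = 18
p-value (one-sided, H₁ greater) = 0.21463
At α=0.1: p ≥ α → fail to reject H₀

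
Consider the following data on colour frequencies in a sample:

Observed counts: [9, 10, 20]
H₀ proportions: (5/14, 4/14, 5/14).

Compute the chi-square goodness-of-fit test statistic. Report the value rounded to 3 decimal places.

n = 39; E_i = n·p_i = [13.93, 11.14, 13.93]
χ² = (9−13.93)²/13.93 + (10−11.14)²/11.14 + (20−13.93)²/13.93 = 4.5077
df = 2

test statistic = 4.508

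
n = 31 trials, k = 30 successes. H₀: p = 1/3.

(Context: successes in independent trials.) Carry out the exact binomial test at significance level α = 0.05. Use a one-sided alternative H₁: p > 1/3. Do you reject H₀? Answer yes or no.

Exact binomial: n=31, k=30, p₀=1/3=0.3333
P(X≥30) from Σ C(n,i)·p₀^i·(1−p₀)^(n−i)
p-value (one-sided, H₁ greater) = 0.00000
At α=0.05: p < α → reject H₀

reject H₀: yes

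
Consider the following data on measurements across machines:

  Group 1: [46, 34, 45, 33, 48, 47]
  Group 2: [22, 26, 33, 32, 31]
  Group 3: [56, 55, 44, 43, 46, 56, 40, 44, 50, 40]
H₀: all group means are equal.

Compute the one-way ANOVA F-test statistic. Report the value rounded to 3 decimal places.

Group means [42.17, 28.80, 47.40], grand mean 41.476
SSB = Σnᵢ(x̄ᵢ−x̄)² = 1157.205; SSW = ΣΣ(x−x̄ᵢ)² = 684.033
MSB = 1157.205/2 = 578.6024; MSW = 684.033/18 = 38.0019
F = MSB/MSW = 15.2256
df = (2, 18)

test statistic = 15.226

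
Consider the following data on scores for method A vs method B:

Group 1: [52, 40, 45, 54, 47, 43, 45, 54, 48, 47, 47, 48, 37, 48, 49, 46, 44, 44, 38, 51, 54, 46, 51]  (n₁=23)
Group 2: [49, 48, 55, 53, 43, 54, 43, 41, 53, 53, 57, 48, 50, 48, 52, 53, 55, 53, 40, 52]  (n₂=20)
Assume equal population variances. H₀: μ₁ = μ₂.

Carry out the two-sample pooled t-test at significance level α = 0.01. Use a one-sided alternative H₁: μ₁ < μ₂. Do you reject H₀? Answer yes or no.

reject H₀: no

x̄₁=46.870, s₁=4.693, n₁=23
x̄₂=50.000, s₂=4.920, n₂=20
s_p² = [22·4.693² + 19·4.920²]/41 = 23.0392
SE = √(s_p²·(1/23+1/20)) = 1.4675
t = (46.870−50.000)/1.4675 = -2.1331
df = 41
p-value (one-sided, H₁ less) = 0.01947
At α=0.01: p ≥ α → fail to reject H₀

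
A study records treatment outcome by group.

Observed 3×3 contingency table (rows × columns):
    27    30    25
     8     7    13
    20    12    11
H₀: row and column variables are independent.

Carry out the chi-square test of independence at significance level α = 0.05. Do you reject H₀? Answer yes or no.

Row totals [82, 28, 43], col totals [55, 49, 49], n=153
χ² = (27−29.48)²/29.48 + (30−26.26)²/26.26 + (25−26.26)²/26.26 + (8−10.07)²/10.07 + (7−8.97)²/8.97 + (13−8.97)²/8.97 + (20−15.46)²/15.46 + (12−13.77)²/13.77 + (11−13.77)²/13.77 = 5.5903
df = 4
p-value (upper-tail) = 0.23191
At α=0.05: p ≥ α → fail to reject H₀

reject H₀: no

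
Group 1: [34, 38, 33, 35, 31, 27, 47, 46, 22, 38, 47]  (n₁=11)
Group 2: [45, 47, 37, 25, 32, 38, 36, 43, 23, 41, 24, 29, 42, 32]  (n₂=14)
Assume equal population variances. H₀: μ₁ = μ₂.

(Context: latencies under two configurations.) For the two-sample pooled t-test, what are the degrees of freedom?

degrees of freedom = 23

df = n₁ + n₂ − 2 = 11 + 14 − 2 = 23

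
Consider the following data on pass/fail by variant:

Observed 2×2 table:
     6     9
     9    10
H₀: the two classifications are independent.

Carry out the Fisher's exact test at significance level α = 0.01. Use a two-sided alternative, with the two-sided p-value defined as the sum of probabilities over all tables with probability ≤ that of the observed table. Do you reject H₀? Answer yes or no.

Margins: r₁=15, r₂=19, c₁=15, c₂=19, n=34
p_obs = C(15,6)·C(19,9)/C(34,15); sum pmf over tables with pmf ≤ p_obs
p-value (two-sided) = 0.73794
At α=0.01: p ≥ α → fail to reject H₀

reject H₀: no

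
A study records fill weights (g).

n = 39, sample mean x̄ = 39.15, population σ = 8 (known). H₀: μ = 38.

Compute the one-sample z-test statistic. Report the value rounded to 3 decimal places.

test statistic = 0.898

SE = σ/√n = 8/√39 = 1.2810
z = (x̄−μ₀)/SE = (39.15−38)/1.2810 = 0.8977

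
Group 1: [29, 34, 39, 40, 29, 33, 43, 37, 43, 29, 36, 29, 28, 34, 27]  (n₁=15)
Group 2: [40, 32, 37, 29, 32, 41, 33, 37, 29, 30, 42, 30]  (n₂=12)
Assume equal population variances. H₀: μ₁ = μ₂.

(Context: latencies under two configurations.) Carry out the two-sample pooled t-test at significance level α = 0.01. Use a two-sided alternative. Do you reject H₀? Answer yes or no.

reject H₀: no

x̄₁=34.000, s₁=5.490, n₁=15
x̄₂=34.333, s₂=4.830, n₂=12
s_p² = [14·5.490² + 11·4.830²]/25 = 27.1467
SE = √(s_p²·(1/15+1/12)) = 2.0179
t = (34.000−34.333)/2.0179 = -0.1652
df = 25
p-value (two-sided) = 0.87013
At α=0.01: p ≥ α → fail to reject H₀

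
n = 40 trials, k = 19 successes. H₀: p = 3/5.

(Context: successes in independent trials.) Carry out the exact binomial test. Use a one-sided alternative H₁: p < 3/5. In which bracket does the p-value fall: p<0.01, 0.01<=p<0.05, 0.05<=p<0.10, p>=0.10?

p-value bracket: 0.05<=p<0.10

Exact binomial: n=40, k=19, p₀=3/5=0.6000
P(X≤19) from Σ C(n,i)·p₀^i·(1−p₀)^(n−i)
p-value (one-sided, H₁ less) = 0.07435
→ bracket: 0.05<=p<0.10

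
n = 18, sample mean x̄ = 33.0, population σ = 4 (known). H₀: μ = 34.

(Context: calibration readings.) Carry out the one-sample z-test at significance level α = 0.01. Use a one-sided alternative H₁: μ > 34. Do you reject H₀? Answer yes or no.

reject H₀: no

SE = σ/√n = 4/√18 = 0.9428
z = (x̄−μ₀)/SE = (33.0−34)/0.9428 = -1.0607
p-value (one-sided, H₁ greater) = 0.85558
At α=0.01: p ≥ α → fail to reject H₀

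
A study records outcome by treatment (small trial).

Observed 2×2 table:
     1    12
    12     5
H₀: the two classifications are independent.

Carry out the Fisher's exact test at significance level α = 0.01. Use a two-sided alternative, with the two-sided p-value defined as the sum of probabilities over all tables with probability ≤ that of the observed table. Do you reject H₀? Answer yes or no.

Margins: r₁=13, r₂=17, c₁=13, c₂=17, n=30
p_obs = C(13,1)·C(17,12)/C(30,13); sum pmf over tables with pmf ≤ p_obs
p-value (two-sided) = 0.00078
At α=0.01: p < α → reject H₀

reject H₀: yes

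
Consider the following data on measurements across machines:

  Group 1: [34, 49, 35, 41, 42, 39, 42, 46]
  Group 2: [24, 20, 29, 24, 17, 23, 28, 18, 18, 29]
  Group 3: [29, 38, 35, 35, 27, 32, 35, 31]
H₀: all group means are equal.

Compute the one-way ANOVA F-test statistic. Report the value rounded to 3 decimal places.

Group means [41.00, 23.00, 32.75], grand mean 31.538
SSB = Σnᵢ(x̄ᵢ−x̄)² = 1456.962; SSW = ΣΣ(x−x̄ᵢ)² = 467.500
MSB = 1456.962/2 = 728.4808; MSW = 467.500/23 = 20.3261
F = MSB/MSW = 35.8397
df = (2, 23)

test statistic = 35.840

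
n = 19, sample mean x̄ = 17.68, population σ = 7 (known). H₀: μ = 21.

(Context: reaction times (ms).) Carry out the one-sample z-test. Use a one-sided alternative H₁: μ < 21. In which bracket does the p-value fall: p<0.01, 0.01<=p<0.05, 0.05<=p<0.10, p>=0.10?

p-value bracket: 0.01<=p<0.05

SE = σ/√n = 7/√19 = 1.6059
z = (x̄−μ₀)/SE = (17.68−21)/1.6059 = -2.0674
p-value (one-sided, H₁ less) = 0.01935
→ bracket: 0.01<=p<0.05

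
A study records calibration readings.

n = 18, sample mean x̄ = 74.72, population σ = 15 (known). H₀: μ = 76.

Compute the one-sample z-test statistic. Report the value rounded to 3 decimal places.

SE = σ/√n = 15/√18 = 3.5355
z = (x̄−μ₀)/SE = (74.72−76)/3.5355 = -0.3620

test statistic = -0.362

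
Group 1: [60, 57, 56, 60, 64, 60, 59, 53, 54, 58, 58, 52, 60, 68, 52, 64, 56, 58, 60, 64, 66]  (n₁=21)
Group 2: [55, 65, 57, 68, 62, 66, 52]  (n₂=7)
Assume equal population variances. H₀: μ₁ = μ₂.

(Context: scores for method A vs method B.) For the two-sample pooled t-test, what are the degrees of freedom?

degrees of freedom = 26

df = n₁ + n₂ − 2 = 21 + 7 − 2 = 26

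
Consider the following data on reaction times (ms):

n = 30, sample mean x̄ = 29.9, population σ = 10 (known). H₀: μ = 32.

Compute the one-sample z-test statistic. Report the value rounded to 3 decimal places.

SE = σ/√n = 10/√30 = 1.8257
z = (x̄−μ₀)/SE = (29.9−32)/1.8257 = -1.1502

test statistic = -1.150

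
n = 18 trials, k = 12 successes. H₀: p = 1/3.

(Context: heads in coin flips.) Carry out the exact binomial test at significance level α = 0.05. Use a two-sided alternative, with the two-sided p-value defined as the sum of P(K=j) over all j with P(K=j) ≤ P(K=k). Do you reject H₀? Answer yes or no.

reject H₀: yes

Exact binomial: n=18, k=12, p₀=1/3=0.3333
P(X=j) = C(n,j)·p₀^j·(1−p₀)^(n−j); p = Σ P(X=j) over j with P(X=j) ≤ P(X=12)
p-value (two-sided) = 0.00460
At α=0.05: p < α → reject H₀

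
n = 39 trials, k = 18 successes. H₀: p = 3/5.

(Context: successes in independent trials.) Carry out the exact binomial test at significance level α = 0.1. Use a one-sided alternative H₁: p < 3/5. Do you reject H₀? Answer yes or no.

Exact binomial: n=39, k=18, p₀=3/5=0.6000
P(X≤18) from Σ C(n,i)·p₀^i·(1−p₀)^(n−i)
p-value (one-sided, H₁ less) = 0.05588
At α=0.1: p < α → reject H₀

reject H₀: yes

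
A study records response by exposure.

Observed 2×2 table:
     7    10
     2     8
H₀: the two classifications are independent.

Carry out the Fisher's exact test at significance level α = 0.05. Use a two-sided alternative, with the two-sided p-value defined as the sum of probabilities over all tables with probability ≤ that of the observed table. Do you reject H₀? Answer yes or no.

Margins: r₁=17, r₂=10, c₁=9, c₂=18, n=27
p_obs = C(17,7)·C(10,2)/C(27,9); sum pmf over tables with pmf ≤ p_obs
p-value (two-sided) = 0.40587
At α=0.05: p ≥ α → fail to reject H₀

reject H₀: no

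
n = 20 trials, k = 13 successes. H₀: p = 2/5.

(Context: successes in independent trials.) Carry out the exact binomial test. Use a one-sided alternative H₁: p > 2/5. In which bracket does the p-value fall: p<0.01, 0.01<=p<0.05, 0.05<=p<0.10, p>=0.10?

p-value bracket: 0.01<=p<0.05

Exact binomial: n=20, k=13, p₀=2/5=0.4000
P(X≥13) from Σ C(n,i)·p₀^i·(1−p₀)^(n−i)
p-value (one-sided, H₁ greater) = 0.02103
→ bracket: 0.01<=p<0.05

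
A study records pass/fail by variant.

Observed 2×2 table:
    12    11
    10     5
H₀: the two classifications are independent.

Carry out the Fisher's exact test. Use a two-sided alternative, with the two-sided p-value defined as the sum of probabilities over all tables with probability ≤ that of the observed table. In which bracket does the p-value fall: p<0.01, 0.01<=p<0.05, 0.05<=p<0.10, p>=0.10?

p-value bracket: p>=0.10

Margins: r₁=23, r₂=15, c₁=22, c₂=16, n=38
p_obs = C(23,12)·C(15,10)/C(38,22); sum pmf over tables with pmf ≤ p_obs
p-value (two-sided) = 0.50608
→ bracket: p>=0.10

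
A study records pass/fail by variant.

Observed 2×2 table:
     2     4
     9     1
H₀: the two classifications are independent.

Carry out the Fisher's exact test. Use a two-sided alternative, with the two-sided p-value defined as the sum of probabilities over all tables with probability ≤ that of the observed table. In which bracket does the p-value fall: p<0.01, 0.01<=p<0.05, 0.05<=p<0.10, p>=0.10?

p-value bracket: 0.01<=p<0.05

Margins: r₁=6, r₂=10, c₁=11, c₂=5, n=16
p_obs = C(6,2)·C(10,9)/C(16,11); sum pmf over tables with pmf ≤ p_obs
p-value (two-sided) = 0.03571
→ bracket: 0.01<=p<0.05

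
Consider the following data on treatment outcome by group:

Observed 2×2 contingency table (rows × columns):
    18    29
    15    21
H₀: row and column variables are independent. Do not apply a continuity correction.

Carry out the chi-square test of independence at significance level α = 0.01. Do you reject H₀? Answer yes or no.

reject H₀: no

Row totals [47, 36], col totals [33, 50], n=83
χ² = (18−18.69)²/18.69 + (29−28.31)²/28.31 + (15−14.31)²/14.31 + (21−21.69)²/21.69 = 0.0966
df = 1
p-value (upper-tail) = 0.75596
At α=0.01: p ≥ α → fail to reject H₀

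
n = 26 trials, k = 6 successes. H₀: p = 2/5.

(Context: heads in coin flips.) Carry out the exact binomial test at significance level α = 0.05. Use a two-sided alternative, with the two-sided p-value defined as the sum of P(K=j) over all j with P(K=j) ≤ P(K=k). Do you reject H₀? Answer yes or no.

reject H₀: no

Exact binomial: n=26, k=6, p₀=2/5=0.4000
P(X=j) = C(n,j)·p₀^j·(1−p₀)^(n−j); p = Σ P(X=j) over j with P(X=j) ≤ P(X=6)
p-value (two-sided) = 0.10764
At α=0.05: p ≥ α → fail to reject H₀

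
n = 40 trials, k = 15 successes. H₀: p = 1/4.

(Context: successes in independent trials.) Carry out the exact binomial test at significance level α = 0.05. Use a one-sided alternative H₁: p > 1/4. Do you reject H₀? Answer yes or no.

reject H₀: no

Exact binomial: n=40, k=15, p₀=1/4=0.2500
P(X≥15) from Σ C(n,i)·p₀^i·(1−p₀)^(n−i)
p-value (one-sided, H₁ greater) = 0.05444
At α=0.05: p ≥ α → fail to reject H₀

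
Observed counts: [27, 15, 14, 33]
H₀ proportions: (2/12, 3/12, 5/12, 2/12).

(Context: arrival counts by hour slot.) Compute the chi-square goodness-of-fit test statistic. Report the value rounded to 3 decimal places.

n = 89; E_i = n·p_i = [14.83, 22.25, 37.08, 14.83]
χ² = (27−14.83)²/14.83 + (15−22.25)²/22.25 + (14−37.08)²/37.08 + (33−14.83)²/14.83 = 48.9596
df = 3

test statistic = 48.960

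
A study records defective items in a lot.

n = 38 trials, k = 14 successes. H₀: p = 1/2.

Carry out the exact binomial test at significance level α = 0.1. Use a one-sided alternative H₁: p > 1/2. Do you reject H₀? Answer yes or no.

reject H₀: no

Exact binomial: n=38, k=14, p₀=1/2=0.5000
P(X≥14) from Σ C(n,i)·p₀^i·(1−p₀)^(n−i)
p-value (one-sided, H₁ greater) = 0.96352
At α=0.1: p ≥ α → fail to reject H₀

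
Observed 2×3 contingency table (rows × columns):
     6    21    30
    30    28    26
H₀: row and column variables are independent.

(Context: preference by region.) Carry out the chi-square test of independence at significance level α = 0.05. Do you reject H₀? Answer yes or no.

reject H₀: yes

Row totals [57, 84], col totals [36, 49, 56], n=141
χ² = (6−14.55)²/14.55 + (21−19.81)²/19.81 + (30−22.64)²/22.64 + (30−21.45)²/21.45 + (28−29.19)²/29.19 + (26−33.36)²/33.36 = 12.5767
df = 2
p-value (upper-tail) = 0.00186
At α=0.05: p < α → reject H₀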